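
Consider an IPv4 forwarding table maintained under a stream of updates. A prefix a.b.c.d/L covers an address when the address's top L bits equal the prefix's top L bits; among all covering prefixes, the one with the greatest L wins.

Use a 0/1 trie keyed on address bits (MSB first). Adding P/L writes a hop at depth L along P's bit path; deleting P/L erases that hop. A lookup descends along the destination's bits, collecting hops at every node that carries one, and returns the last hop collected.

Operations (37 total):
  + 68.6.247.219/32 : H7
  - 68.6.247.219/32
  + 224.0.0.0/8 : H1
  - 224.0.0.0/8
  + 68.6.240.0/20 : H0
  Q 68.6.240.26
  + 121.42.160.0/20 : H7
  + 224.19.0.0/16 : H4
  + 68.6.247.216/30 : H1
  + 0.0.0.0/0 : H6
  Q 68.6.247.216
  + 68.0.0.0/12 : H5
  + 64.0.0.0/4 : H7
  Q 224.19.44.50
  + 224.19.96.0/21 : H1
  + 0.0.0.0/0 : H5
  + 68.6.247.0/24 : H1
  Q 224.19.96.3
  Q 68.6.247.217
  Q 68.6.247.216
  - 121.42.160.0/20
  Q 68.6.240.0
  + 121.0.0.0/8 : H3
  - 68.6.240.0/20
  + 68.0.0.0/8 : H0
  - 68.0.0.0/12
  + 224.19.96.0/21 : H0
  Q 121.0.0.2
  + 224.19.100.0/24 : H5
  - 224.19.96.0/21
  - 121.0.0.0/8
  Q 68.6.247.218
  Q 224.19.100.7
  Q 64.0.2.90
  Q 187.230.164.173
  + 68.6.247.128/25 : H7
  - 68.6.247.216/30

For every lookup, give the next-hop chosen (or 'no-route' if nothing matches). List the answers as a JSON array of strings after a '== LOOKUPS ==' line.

Apply in order:
  add 68.6.247.219/32 -> H7 at depth 32
  - 68.6.247.219/32 clear@32
  add 224.0.0.0/8 -> H1 at depth 8
  - 224.0.0.0/8 clear@8
  add 68.6.240.0/20 -> H0 at depth 20
  ? 68.6.240.26  path d0:-→d1:-→d2:-→d3:-→d4:-→d5:-→d6:-→d7:-→d8:-→d9:-→d10:-→d11:-→d12:-→d13:-→d14:-→d15:-→d16:-→d17:-→d18:-→d19:-→d20:H0→d21:-  best=H0
  add 121.42.160.0/20 -> H7 at depth 20
  add 224.19.0.0/16 -> H4 at depth 16
  add 68.6.247.216/30 -> H1 at depth 30
  add 0.0.0.0/0 -> H6 at depth 0
  ? 68.6.247.216  path d0:H6→d1:-→d2:-→d3:-→d4:-→d5:-→d6:-→d7:-→d8:-→d9:-→d10:-→d11:-→d12:-→d13:-→d14:-→d15:-→d16:-→d17:-→d18:-→d19:-→d20:H0→d21:-→d22:-→d23:-→d24:-→d25:-→d26:-→d27:-→d28:-→d29:-→d30:H1  best=H1
  add 68.0.0.0/12 -> H5 at depth 12
  add 64.0.0.0/4 -> H7 at depth 4
  ? 224.19.44.50  path d0:H6→d1:-→d2:-→d3:-→d4:-→d5:-→d6:-→d7:-→d8:-→d9:-→d10:-→d11:-→d12:-→d13:-→d14:-→d15:-→d16:H4  best=H4
  add 224.19.96.0/21 -> H1 at depth 21
  add 0.0.0.0/0 -> H5 at depth 0
  add 68.6.247.0/24 -> H1 at depth 24
  ? 224.19.96.3  path d0:H5→d1:-→d2:-→d3:-→d4:-→d5:-→d6:-→d7:-→d8:-→d9:-→d10:-→d11:-→d12:-→d13:-→d14:-→d15:-→d16:H4→d17:-→d18:-→d19:-→d20:-→d21:H1  best=H1
  ? 68.6.247.217  path d0:H5→d1:-→d2:-→d3:-→d4:H7→d5:-→d6:-→d7:-→d8:-→d9:-→d10:-→d11:-→d12:H5→d13:-→d14:-→d15:-→d16:-→d17:-→d18:-→d19:-→d20:H0→d21:-→d22:-→d23:-→d24:H1→d25:-→d26:-→d27:-→d28:-→d29:-→d30:H1  best=H1
  ? 68.6.247.216  path d0:H5→d1:-→d2:-→d3:-→d4:H7→d5:-→d6:-→d7:-→d8:-→d9:-→d10:-→d11:-→d12:H5→d13:-→d14:-→d15:-→d16:-→d17:-→d18:-→d19:-→d20:H0→d21:-→d22:-→d23:-→d24:H1→d25:-→d26:-→d27:-→d28:-→d29:-→d30:H1  best=H1
  - 121.42.160.0/20 clear@20
  ? 68.6.240.0  path d0:H5→d1:-→d2:-→d3:-→d4:H7→d5:-→d6:-→d7:-→d8:-→d9:-→d10:-→d11:-→d12:H5→d13:-→d14:-→d15:-→d16:-→d17:-→d18:-→d19:-→d20:H0→d21:-  best=H0
  add 121.0.0.0/8 -> H3 at depth 8
  - 68.6.240.0/20 clear@20
  add 68.0.0.0/8 -> H0 at depth 8
  - 68.0.0.0/12 clear@12
  add 224.19.96.0/21 -> H0 at depth 21
  ? 121.0.0.2  path d0:H5→d1:-→d2:-→d3:-→d4:-→d5:-→d6:-→d7:-→d8:H3→d9:-→d10:-  best=H3
  add 224.19.100.0/24 -> H5 at depth 24
  - 224.19.96.0/21 clear@21
  - 121.0.0.0/8 clear@8
  ? 68.6.247.218  path d0:H5→d1:-→d2:-→d3:-→d4:H7→d5:-→d6:-→d7:-→d8:H0→d9:-→d10:-→d11:-→d12:-→d13:-→d14:-→d15:-→d16:-→d17:-→d18:-→d19:-→d20:-→d21:-→d22:-→d23:-→d24:H1→d25:-→d26:-→d27:-→d28:-→d29:-→d30:H1→d31:-  best=H1
  ? 224.19.100.7  path d0:H5→d1:-→d2:-→d3:-→d4:-→d5:-→d6:-→d7:-→d8:-→d9:-→d10:-→d11:-→d12:-→d13:-→d14:-→d15:-→d16:H4→d17:-→d18:-→d19:-→d20:-→d21:-→d22:-→d23:-→d24:H5  best=H5
  ? 64.0.2.90  path d0:H5→d1:-→d2:-→d3:-→d4:H7→d5:-  best=H7
  ? 187.230.164.173  path d0:H5→d1:-  best=H5
  add 68.6.247.128/25 -> H7 at depth 25
  - 68.6.247.216/30 clear@30

== LOOKUPS ==
["H0","H1","H4","H1","H1","H1","H0","H3","H1","H5","H7","H5"]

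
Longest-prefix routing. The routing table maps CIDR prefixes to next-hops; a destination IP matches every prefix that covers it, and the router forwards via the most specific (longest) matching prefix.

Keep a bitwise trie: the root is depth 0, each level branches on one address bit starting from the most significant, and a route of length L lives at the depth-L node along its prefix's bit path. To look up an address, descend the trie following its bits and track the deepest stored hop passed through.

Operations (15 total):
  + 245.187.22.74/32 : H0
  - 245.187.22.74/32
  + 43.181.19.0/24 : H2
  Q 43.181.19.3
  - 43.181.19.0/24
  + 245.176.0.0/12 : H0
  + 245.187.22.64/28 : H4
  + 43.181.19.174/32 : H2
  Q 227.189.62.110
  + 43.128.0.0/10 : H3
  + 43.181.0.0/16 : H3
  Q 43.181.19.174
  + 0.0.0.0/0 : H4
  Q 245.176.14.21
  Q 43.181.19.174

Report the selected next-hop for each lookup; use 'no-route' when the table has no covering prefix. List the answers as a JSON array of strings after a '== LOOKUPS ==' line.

Apply in order:
  add 245.187.22.74/32 -> H0 at depth 32
  del 245.187.22.74/32 (clear depth 32)
  add 43.181.19.0/24 -> H2 at depth 24
  Q 43.181.19.3: descend 001010111011010100010011 ; hops seen [H2] ; pick H2
  del 43.181.19.0/24 (clear depth 24)
  add 245.176.0.0/12 -> H0 at depth 12
  add 245.187.22.64/28 -> H4 at depth 28
  add 43.181.19.174/32 -> H2 at depth 32
  Q 227.189.62.110: descend 111 ; hops seen [∅] ; pick no-route
  add 43.128.0.0/10 -> H3 at depth 10
  add 43.181.0.0/16 -> H3 at depth 16
  Q 43.181.19.174: descend 00101011101101010001001110101110 ; hops seen [H3,H3,H2] ; pick H2
  add 0.0.0.0/0 -> H4 at depth 0
  Q 245.176.14.21: descend 111101011011 ; hops seen [H4,H0] ; pick H0
  Q 43.181.19.174: descend 00101011101101010001001110101110 ; hops seen [H4,H3,H3,H2] ; pick H2

== LOOKUPS ==
["H2","no-route","H2","H0","H2"]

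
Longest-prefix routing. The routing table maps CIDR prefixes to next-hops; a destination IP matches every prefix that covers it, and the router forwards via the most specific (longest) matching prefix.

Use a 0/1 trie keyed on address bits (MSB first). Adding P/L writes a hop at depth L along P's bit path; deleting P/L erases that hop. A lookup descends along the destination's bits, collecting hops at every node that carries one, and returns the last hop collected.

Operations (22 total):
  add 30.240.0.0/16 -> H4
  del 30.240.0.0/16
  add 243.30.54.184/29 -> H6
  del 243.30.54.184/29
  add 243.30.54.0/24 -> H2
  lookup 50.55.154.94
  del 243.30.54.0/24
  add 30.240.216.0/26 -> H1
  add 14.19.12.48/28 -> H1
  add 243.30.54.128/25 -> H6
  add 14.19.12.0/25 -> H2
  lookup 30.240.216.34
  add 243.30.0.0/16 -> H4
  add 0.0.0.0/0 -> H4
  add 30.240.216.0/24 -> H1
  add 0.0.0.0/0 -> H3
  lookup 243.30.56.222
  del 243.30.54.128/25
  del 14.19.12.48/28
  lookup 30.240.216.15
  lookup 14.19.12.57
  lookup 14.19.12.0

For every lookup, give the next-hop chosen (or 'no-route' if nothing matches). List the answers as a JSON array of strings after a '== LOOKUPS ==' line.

Trace:
  + 30.240.0.0/16 (H4) depth=16
  del 30.240.0.0/16 (clear depth 16)
  + 243.30.54.184/29 (H6) depth=29
  del 243.30.54.184/29 (clear depth 29)
  + 243.30.54.0/24 (H2) depth=24
  lookup 50.55.154.94: bits 00 walk d0:-→d1:-→d2:- -> no-route
  del 243.30.54.0/24 (clear depth 24)
  + 30.240.216.0/26 (H1) depth=26
  + 14.19.12.48/28 (H1) depth=28
  + 243.30.54.128/25 (H6) depth=25
  + 14.19.12.0/25 (H2) depth=25
  lookup 30.240.216.34: bits 00011110111100001101100000 walk d0:-→d1:-→d2:-→d3:-→d4:-→d5:-→d6:-→d7:-→d8:-→d9:-→d10:-→d11:-→d12:-→d13:-→d14:-→d15:-→d16:-→d17:-→d18:-→d19:-→d20:-→d21:-→d22:-→d23:-→d24:-→d25:-→d26:H1 -> H1
  + 243.30.0.0/16 (H4) depth=16
  + 0.0.0.0/0 (H4) depth=0
  + 30.240.216.0/24 (H1) depth=24
  + 0.0.0.0/0 (H3) depth=0
  lookup 243.30.56.222: bits 11110011000111100011 walk d0:H3→d1:-→d2:-→d3:-→d4:-→d5:-→d6:-→d7:-→d8:-→d9:-→d10:-→d11:-→d12:-→d13:-→d14:-→d15:-→d16:H4→d17:-→d18:-→d19:-→d20:- -> H4
  del 243.30.54.128/25 (clear depth 25)
  del 14.19.12.48/28 (clear depth 28)
  lookup 30.240.216.15: bits 00011110111100001101100000 walk d0:H3→d1:-→d2:-→d3:-→d4:-→d5:-→d6:-→d7:-→d8:-→d9:-→d10:-→d11:-→d12:-→d13:-→d14:-→d15:-→d16:-→d17:-→d18:-→d19:-→d20:-→d21:-→d22:-→d23:-→d24:H1→d25:-→d26:H1 -> H1
  lookup 14.19.12.57: bits 0000111000010011000011000011 walk d0:H3→d1:-→d2:-→d3:-→d4:-→d5:-→d6:-→d7:-→d8:-→d9:-→d10:-→d11:-→d12:-→d13:-→d14:-→d15:-→d16:-→d17:-→d18:-→d19:-→d20:-→d21:-→d22:-→d23:-→d24:-→d25:H2→d26:-→d27:-→d28:- -> H2
  lookup 14.19.12.0: bits 00001110000100110000110000 walk d0:H3→d1:-→d2:-→d3:-→d4:-→d5:-→d6:-→d7:-→d8:-→d9:-→d10:-→d11:-→d12:-→d13:-→d14:-→d15:-→d16:-→d17:-→d18:-→d19:-→d20:-→d21:-→d22:-→d23:-→d24:-→d25:H2→d26:- -> H2

== LOOKUPS ==
["no-route","H1","H4","H1","H2","H2"]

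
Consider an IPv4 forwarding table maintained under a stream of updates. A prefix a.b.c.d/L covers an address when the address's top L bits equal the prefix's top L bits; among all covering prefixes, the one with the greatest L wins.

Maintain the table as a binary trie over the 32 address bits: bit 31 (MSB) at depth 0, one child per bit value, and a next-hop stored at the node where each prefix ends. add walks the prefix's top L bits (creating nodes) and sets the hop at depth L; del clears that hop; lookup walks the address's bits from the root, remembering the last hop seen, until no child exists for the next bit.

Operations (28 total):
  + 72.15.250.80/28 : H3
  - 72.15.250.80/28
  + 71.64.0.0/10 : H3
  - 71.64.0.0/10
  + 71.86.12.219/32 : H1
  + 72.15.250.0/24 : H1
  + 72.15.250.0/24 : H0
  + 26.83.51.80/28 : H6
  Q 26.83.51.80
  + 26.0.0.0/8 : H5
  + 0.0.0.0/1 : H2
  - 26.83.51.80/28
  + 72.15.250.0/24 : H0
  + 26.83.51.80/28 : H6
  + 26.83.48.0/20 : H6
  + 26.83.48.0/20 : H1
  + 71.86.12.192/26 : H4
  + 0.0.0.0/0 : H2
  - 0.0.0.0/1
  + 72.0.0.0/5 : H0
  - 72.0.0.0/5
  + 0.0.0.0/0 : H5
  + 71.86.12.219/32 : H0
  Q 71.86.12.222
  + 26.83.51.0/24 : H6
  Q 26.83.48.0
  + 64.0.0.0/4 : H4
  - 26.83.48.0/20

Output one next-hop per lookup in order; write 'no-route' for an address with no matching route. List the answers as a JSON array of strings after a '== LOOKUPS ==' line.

Apply in order:
  + 72.15.250.80/28 (H3) depth=28
  del 72.15.250.80/28 (clear depth 28)
  + 71.64.0.0/10 (H3) depth=10
  del 71.64.0.0/10 (clear depth 10)
  + 71.86.12.219/32 (H1) depth=32
  + 72.15.250.0/24 (H1) depth=24
  + 72.15.250.0/24 (H0) depth=24
  + 26.83.51.80/28 (H6) depth=28
  lookup 26.83.51.80: bits 0001101001010011001100110101 walk d0:-→d1:-→d2:-→d3:-→d4:-→d5:-→d6:-→d7:-→d8:-→d9:-→d10:-→d11:-→d12:-→d13:-→d14:-→d15:-→d16:-→d17:-→d18:-→d19:-→d20:-→d21:-→d22:-→d23:-→d24:-→d25:-→d26:-→d27:-→d28:H6 -> H6
  + 26.0.0.0/8 (H5) depth=8
  + 0.0.0.0/1 (H2) depth=1
  del 26.83.51.80/28 (clear depth 28)
  + 72.15.250.0/24 (H0) depth=24
  + 26.83.51.80/28 (H6) depth=28
  + 26.83.48.0/20 (H6) depth=20
  + 26.83.48.0/20 (H1) depth=20
  + 71.86.12.192/26 (H4) depth=26
  + 0.0.0.0/0 (H2) depth=0
  del 0.0.0.0/1 (clear depth 1)
  + 72.0.0.0/5 (H0) depth=5
  del 72.0.0.0/5 (clear depth 5)
  + 0.0.0.0/0 (H5) depth=0
  + 71.86.12.219/32 (H0) depth=32
  lookup 71.86.12.222: bits 01000111010101100000110011011 walk d0:H5→d1:-→d2:-→d3:-→d4:-→d5:-→d6:-→d7:-→d8:-→d9:-→d10:-→d11:-→d12:-→d13:-→d14:-→d15:-→d16:-→d17:-→d18:-→d19:-→d20:-→d21:-→d22:-→d23:-→d24:-→d25:-→d26:H4→d27:-→d28:-→d29:- -> H4
  + 26.83.51.0/24 (H6) depth=24
  lookup 26.83.48.0: bits 0001101001010011001100 walk d0:H5→d1:-→d2:-→d3:-→d4:-→d5:-→d6:-→d7:-→d8:H5→d9:-→d10:-→d11:-→d12:-→d13:-→d14:-→d15:-→d16:-→d17:-→d18:-→d19:-→d20:H1→d21:-→d22:- -> H1
  + 64.0.0.0/4 (H4) depth=4
  del 26.83.48.0/20 (clear depth 20)

== LOOKUPS ==
["H6","H4","H1"]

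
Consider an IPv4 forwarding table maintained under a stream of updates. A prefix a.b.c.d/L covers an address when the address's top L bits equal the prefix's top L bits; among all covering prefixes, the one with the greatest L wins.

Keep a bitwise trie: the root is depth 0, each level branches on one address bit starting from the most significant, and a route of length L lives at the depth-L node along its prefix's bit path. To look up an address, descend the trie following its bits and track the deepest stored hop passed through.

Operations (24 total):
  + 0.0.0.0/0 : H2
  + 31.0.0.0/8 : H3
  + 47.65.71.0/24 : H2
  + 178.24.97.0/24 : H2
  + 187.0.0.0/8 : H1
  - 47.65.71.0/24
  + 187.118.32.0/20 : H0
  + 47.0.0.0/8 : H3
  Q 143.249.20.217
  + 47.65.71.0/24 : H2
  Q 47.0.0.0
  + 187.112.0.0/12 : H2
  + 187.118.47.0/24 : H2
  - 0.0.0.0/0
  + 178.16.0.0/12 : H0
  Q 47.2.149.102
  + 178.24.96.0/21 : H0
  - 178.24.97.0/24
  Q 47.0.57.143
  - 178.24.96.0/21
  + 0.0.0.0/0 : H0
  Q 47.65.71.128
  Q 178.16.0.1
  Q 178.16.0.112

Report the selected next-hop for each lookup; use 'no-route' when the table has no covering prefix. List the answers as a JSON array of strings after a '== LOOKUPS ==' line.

Trace:
  + 0.0.0.0/0 (H2) depth=0
  + 31.0.0.0/8 (H3) depth=8
  + 47.65.71.0/24 (H2) depth=24
  + 178.24.97.0/24 (H2) depth=24
  + 187.0.0.0/8 (H1) depth=8
  - 47.65.71.0/24 clear@24
  + 187.118.32.0/20 (H0) depth=20
  + 47.0.0.0/8 (H3) depth=8
  lookup 143.249.20.217: bits 10 walk d0:H2→d1:-→d2:- -> H2
  + 47.65.71.0/24 (H2) depth=24
  lookup 47.0.0.0: bits 001011110 walk d0:H2→d1:-→d2:-→d3:-→d4:-→d5:-→d6:-→d7:-→d8:H3→d9:- -> H3
  + 187.112.0.0/12 (H2) depth=12
  + 187.118.47.0/24 (H2) depth=24
  - 0.0.0.0/0 clear@0
  + 178.16.0.0/12 (H0) depth=12
  lookup 47.2.149.102: bits 001011110 walk d0:-→d1:-→d2:-→d3:-→d4:-→d5:-→d6:-→d7:-→d8:H3→d9:- -> H3
  + 178.24.96.0/21 (H0) depth=21
  - 178.24.97.0/24 clear@24
  lookup 47.0.57.143: bits 001011110 walk d0:-→d1:-→d2:-→d3:-→d4:-→d5:-→d6:-→d7:-→d8:H3→d9:- -> H3
  - 178.24.96.0/21 clear@21
  + 0.0.0.0/0 (H0) depth=0
  lookup 47.65.71.128: bits 001011110100000101000111 walk d0:H0→d1:-→d2:-→d3:-→d4:-→d5:-→d6:-→d7:-→d8:H3→d9:-→d10:-→d11:-→d12:-→d13:-→d14:-→d15:-→d16:-→d17:-→d18:-→d19:-→d20:-→d21:-→d22:-→d23:-→d24:H2 -> H2
  lookup 178.16.0.1: bits 101100100001 walk d0:H0→d1:-→d2:-→d3:-→d4:-→d5:-→d6:-→d7:-→d8:-→d9:-→d10:-→d11:-→d12:H0 -> H0
  lookup 178.16.0.112: bits 101100100001 walk d0:H0→d1:-→d2:-→d3:-→d4:-→d5:-→d6:-→d7:-→d8:-→d9:-→d10:-→d11:-→d12:H0 -> H0

== LOOKUPS ==
["H2","H3","H3","H3","H2","H0","H0"]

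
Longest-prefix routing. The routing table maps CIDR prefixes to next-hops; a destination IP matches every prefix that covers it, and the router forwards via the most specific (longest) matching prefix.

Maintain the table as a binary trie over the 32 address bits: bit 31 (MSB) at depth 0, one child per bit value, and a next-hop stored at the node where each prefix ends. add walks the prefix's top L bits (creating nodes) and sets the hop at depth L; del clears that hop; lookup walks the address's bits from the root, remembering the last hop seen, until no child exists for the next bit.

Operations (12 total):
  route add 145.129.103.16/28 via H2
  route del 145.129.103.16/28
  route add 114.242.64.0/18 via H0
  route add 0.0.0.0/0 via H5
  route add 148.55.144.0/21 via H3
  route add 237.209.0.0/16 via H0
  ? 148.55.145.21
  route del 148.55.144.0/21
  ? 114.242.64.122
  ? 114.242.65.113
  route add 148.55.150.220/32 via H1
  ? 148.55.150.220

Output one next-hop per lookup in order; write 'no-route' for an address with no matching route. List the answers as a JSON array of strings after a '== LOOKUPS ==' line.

Trace:
  + 145.129.103.16/28 (H2) depth=28
  - 145.129.103.16/28 clear@28
  + 114.242.64.0/18 (H0) depth=18
  + 0.0.0.0/0 (H5) depth=0
  + 148.55.144.0/21 (H3) depth=21
  + 237.209.0.0/16 (H0) depth=16
  lookup 148.55.145.21: bits 100101000011011110010 walk d0:H5→d1:-→d2:-→d3:-→d4:-→d5:-→d6:-→d7:-→d8:-→d9:-→d10:-→d11:-→d12:-→d13:-→d14:-→d15:-→d16:-→d17:-→d18:-→d19:-→d20:-→d21:H3 -> H3
  - 148.55.144.0/21 clear@21
  lookup 114.242.64.122: bits 011100101111001001 walk d0:H5→d1:-→d2:-→d3:-→d4:-→d5:-→d6:-→d7:-→d8:-→d9:-→d10:-→d11:-→d12:-→d13:-→d14:-→d15:-→d16:-→d17:-→d18:H0 -> H0
  lookup 114.242.65.113: bits 011100101111001001 walk d0:H5→d1:-→d2:-→d3:-→d4:-→d5:-→d6:-→d7:-→d8:-→d9:-→d10:-→d11:-→d12:-→d13:-→d14:-→d15:-→d16:-→d17:-→d18:H0 -> H0
  + 148.55.150.220/32 (H1) depth=32
  lookup 148.55.150.220: bits 10010100001101111001011011011100 walk d0:H5→d1:-→d2:-→d3:-→d4:-→d5:-→d6:-→d7:-→d8:-→d9:-→d10:-→d11:-→d12:-→d13:-→d14:-→d15:-→d16:-→d17:-→d18:-→d19:-→d20:-→d21:-→d22:-→d23:-→d24:-→d25:-→d26:-→d27:-→d28:-→d29:-→d30:-→d31:-→d32:H1 -> H1

== LOOKUPS ==
["H3","H0","H0","H1"]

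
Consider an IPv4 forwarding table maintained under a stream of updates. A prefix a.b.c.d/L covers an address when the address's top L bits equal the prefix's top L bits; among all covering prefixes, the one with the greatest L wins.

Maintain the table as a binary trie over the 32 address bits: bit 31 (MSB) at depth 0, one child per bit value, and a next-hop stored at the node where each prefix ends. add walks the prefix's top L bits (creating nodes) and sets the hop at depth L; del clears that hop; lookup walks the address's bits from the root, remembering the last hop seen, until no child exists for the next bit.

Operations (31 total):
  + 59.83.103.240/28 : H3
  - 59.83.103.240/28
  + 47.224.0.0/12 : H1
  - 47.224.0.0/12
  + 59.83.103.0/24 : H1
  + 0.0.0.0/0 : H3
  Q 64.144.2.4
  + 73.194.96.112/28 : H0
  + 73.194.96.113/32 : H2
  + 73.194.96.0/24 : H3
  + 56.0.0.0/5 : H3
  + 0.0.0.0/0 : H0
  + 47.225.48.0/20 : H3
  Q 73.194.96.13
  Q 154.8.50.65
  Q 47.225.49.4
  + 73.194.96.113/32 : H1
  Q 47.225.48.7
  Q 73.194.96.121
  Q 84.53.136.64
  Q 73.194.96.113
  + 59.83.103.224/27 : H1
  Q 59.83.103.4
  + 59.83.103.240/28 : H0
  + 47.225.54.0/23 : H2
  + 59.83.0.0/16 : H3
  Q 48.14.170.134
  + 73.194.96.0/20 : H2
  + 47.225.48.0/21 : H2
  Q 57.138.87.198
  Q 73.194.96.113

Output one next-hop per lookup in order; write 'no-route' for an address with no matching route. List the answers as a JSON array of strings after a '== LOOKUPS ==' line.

Trace:
  + 59.83.103.240/28 (H3) depth=28
  - 59.83.103.240/28 clear@28
  + 47.224.0.0/12 (H1) depth=12
  - 47.224.0.0/12 clear@12
  + 59.83.103.0/24 (H1) depth=24
  + 0.0.0.0/0 (H3) depth=0
  lookup 64.144.2.4: bits 0 walk d0:H3→d1:- -> H3
  + 73.194.96.112/28 (H0) depth=28
  + 73.194.96.113/32 (H2) depth=32
  + 73.194.96.0/24 (H3) depth=24
  + 56.0.0.0/5 (H3) depth=5
  + 0.0.0.0/0 (H0) depth=0
  + 47.225.48.0/20 (H3) depth=20
  lookup 73.194.96.13: bits 0100100111000010011000000 walk d0:H0→d1:-→d2:-→d3:-→d4:-→d5:-→d6:-→d7:-→d8:-→d9:-→d10:-→d11:-→d12:-→d13:-→d14:-→d15:-→d16:-→d17:-→d18:-→d19:-→d20:-→d21:-→d22:-→d23:-→d24:H3→d25:- -> H3
  lookup 154.8.50.65: bits ε walk d0:H0 -> H0
  lookup 47.225.49.4: bits 00101111111000010011 walk d0:H0→d1:-→d2:-→d3:-→d4:-→d5:-→d6:-→d7:-→d8:-→d9:-→d10:-→d11:-→d12:-→d13:-→d14:-→d15:-→d16:-→d17:-→d18:-→d19:-→d20:H3 -> H3
  + 73.194.96.113/32 (H1) depth=32
  lookup 47.225.48.7: bits 00101111111000010011 walk d0:H0→d1:-→d2:-→d3:-→d4:-→d5:-→d6:-→d7:-→d8:-→d9:-→d10:-→d11:-→d12:-→d13:-→d14:-→d15:-→d16:-→d17:-→d18:-→d19:-→d20:H3 -> H3
  lookup 73.194.96.121: bits 0100100111000010011000000111 walk d0:H0→d1:-→d2:-→d3:-→d4:-→d5:-→d6:-→d7:-→d8:-→d9:-→d10:-→d11:-→d12:-→d13:-→d14:-→d15:-→d16:-→d17:-→d18:-→d19:-→d20:-→d21:-→d22:-→d23:-→d24:H3→d25:-→d26:-→d27:-→d28:H0 -> H0
  lookup 84.53.136.64: bits 010 walk d0:H0→d1:-→d2:-→d3:- -> H0
  lookup 73.194.96.113: bits 01001001110000100110000001110001 walk d0:H0→d1:-→d2:-→d3:-→d4:-→d5:-→d6:-→d7:-→d8:-→d9:-→d10:-→d11:-→d12:-→d13:-→d14:-→d15:-→d16:-→d17:-→d18:-→d19:-→d20:-→d21:-→d22:-→d23:-→d24:H3→d25:-→d26:-→d27:-→d28:H0→d29:-→d30:-→d31:-→d32:H1 -> H1
  + 59.83.103.224/27 (H1) depth=27
  lookup 59.83.103.4: bits 001110110101001101100111 walk d0:H0→d1:-→d2:-→d3:-→d4:-→d5:H3→d6:-→d7:-→d8:-→d9:-→d10:-→d11:-→d12:-→d13:-→d14:-→d15:-→d16:-→d17:-→d18:-→d19:-→d20:-→d21:-→d22:-→d23:-→d24:H1 -> H1
  + 59.83.103.240/28 (H0) depth=28
  + 47.225.54.0/23 (H2) depth=23
  + 59.83.0.0/16 (H3) depth=16
  lookup 48.14.170.134: bits 0011 walk d0:H0→d1:-→d2:-→d3:-→d4:- -> H0
  + 73.194.96.0/20 (H2) depth=20
  + 47.225.48.0/21 (H2) depth=21
  lookup 57.138.87.198: bits 001110 walk d0:H0→d1:-→d2:-→d3:-→d4:-→d5:H3→d6:- -> H3
  lookup 73.194.96.113: bits 01001001110000100110000001110001 walk d0:H0→d1:-→d2:-→d3:-→d4:-→d5:-→d6:-→d7:-→d8:-→d9:-→d10:-→d11:-→d12:-→d13:-→d14:-→d15:-→d16:-→d17:-→d18:-→d19:-→d20:H2→d21:-→d22:-→d23:-→d24:H3→d25:-→d26:-→d27:-→d28:H0→d29:-→d30:-→d31:-→d32:H1 -> H1

== LOOKUPS ==
["H3","H3","H0","H3","H3","H0","H0","H1","H1","H0","H3","H1"]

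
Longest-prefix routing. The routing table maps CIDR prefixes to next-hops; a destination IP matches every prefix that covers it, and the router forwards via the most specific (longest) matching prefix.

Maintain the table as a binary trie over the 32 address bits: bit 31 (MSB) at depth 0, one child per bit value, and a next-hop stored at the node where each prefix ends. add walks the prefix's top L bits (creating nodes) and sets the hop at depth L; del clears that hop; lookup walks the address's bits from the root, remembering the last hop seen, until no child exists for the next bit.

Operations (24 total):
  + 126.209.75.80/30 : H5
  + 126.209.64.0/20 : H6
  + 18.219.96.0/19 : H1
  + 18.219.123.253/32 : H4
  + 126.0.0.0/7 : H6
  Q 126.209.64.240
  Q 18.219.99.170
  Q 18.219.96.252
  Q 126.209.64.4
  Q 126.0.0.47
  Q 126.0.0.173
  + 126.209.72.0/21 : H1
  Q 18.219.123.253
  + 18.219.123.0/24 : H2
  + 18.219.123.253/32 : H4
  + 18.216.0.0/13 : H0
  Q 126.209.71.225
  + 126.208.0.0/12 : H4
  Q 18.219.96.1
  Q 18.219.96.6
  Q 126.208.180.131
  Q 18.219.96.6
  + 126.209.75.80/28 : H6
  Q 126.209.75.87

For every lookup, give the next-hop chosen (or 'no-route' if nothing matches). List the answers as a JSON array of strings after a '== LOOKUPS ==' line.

Process each operation:
  + 126.209.75.80/30 (H5) depth=30
  + 126.209.64.0/20 (H6) depth=20
  + 18.219.96.0/19 (H1) depth=19
  + 18.219.123.253/32 (H4) depth=32
  + 126.0.0.0/7 (H6) depth=7
  ? 126.209.64.240  path d0:-→d1:-→d2:-→d3:-→d4:-→d5:-→d6:-→d7:H6→d8:-→d9:-→d10:-→d11:-→d12:-→d13:-→d14:-→d15:-→d16:-→d17:-→d18:-→d19:-→d20:H6  best=H6
  ? 18.219.99.170  path d0:-→d1:-→d2:-→d3:-→d4:-→d5:-→d6:-→d7:-→d8:-→d9:-→d10:-→d11:-→d12:-→d13:-→d14:-→d15:-→d16:-→d17:-→d18:-→d19:H1  best=H1
  ? 18.219.96.252  path d0:-→d1:-→d2:-→d3:-→d4:-→d5:-→d6:-→d7:-→d8:-→d9:-→d10:-→d11:-→d12:-→d13:-→d14:-→d15:-→d16:-→d17:-→d18:-→d19:H1  best=H1
  ? 126.209.64.4  path d0:-→d1:-→d2:-→d3:-→d4:-→d5:-→d6:-→d7:H6→d8:-→d9:-→d10:-→d11:-→d12:-→d13:-→d14:-→d15:-→d16:-→d17:-→d18:-→d19:-→d20:H6  best=H6
  ? 126.0.0.47  path d0:-→d1:-→d2:-→d3:-→d4:-→d5:-→d6:-→d7:H6→d8:-  best=H6
  ? 126.0.0.173  path d0:-→d1:-→d2:-→d3:-→d4:-→d5:-→d6:-→d7:H6→d8:-  best=H6
  + 126.209.72.0/21 (H1) depth=21
  ? 18.219.123.253  path d0:-→d1:-→d2:-→d3:-→d4:-→d5:-→d6:-→d7:-→d8:-→d9:-→d10:-→d11:-→d12:-→d13:-→d14:-→d15:-→d16:-→d17:-→d18:-→d19:H1→d20:-→d21:-→d22:-→d23:-→d24:-→d25:-→d26:-→d27:-→d28:-→d29:-→d30:-→d31:-→d32:H4  best=H4
  + 18.219.123.0/24 (H2) depth=24
  + 18.219.123.253/32 (H4) depth=32
  + 18.216.0.0/13 (H0) depth=13
  ? 126.209.71.225  path d0:-→d1:-→d2:-→d3:-→d4:-→d5:-→d6:-→d7:H6→d8:-→d9:-→d10:-→d11:-→d12:-→d13:-→d14:-→d15:-→d16:-→d17:-→d18:-→d19:-→d20:H6  best=H6
  + 126.208.0.0/12 (H4) depth=12
  ? 18.219.96.1  path d0:-→d1:-→d2:-→d3:-→d4:-→d5:-→d6:-→d7:-→d8:-→d9:-→d10:-→d11:-→d12:-→d13:H0→d14:-→d15:-→d16:-→d17:-→d18:-→d19:H1  best=H1
  ? 18.219.96.6  path d0:-→d1:-→d2:-→d3:-→d4:-→d5:-→d6:-→d7:-→d8:-→d9:-→d10:-→d11:-→d12:-→d13:H0→d14:-→d15:-→d16:-→d17:-→d18:-→d19:H1  best=H1
  ? 126.208.180.131  path d0:-→d1:-→d2:-→d3:-→d4:-→d5:-→d6:-→d7:H6→d8:-→d9:-→d10:-→d11:-→d12:H4→d13:-→d14:-→d15:-  best=H4
  ? 18.219.96.6  path d0:-→d1:-→d2:-→d3:-→d4:-→d5:-→d6:-→d7:-→d8:-→d9:-→d10:-→d11:-→d12:-→d13:H0→d14:-→d15:-→d16:-→d17:-→d18:-→d19:H1  best=H1
  + 126.209.75.80/28 (H6) depth=28
  ? 126.209.75.87  path d0:-→d1:-→d2:-→d3:-→d4:-→d5:-→d6:-→d7:H6→d8:-→d9:-→d10:-→d11:-→d12:H4→d13:-→d14:-→d15:-→d16:-→d17:-→d18:-→d19:-→d20:H6→d21:H1→d22:-→d23:-→d24:-→d25:-→d26:-→d27:-→d28:H6→d29:-  best=H6

== LOOKUPS ==
["H6","H1","H1","H6","H6","H6","H4","H6","H1","H1","H4","H1","H6"]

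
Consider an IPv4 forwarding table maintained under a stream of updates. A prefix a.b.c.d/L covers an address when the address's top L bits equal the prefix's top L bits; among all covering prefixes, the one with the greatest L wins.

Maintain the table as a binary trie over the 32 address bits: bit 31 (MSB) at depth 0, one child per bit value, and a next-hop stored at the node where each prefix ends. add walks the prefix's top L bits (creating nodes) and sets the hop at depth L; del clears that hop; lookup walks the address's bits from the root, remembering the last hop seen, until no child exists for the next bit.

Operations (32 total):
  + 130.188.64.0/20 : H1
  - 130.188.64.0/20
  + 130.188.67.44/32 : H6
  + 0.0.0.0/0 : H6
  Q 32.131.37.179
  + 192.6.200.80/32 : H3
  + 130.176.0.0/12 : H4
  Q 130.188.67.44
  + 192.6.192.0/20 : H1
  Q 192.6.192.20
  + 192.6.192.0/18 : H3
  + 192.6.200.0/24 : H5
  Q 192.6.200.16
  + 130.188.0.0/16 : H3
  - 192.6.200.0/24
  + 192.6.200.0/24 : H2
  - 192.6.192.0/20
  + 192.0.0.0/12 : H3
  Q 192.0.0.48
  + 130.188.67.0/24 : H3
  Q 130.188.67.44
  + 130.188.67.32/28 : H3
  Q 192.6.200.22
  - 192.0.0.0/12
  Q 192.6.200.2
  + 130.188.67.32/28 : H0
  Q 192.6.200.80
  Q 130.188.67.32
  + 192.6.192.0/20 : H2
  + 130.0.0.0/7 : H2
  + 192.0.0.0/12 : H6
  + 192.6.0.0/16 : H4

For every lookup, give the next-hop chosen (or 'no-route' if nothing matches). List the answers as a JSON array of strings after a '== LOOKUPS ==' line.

Trace:
  + 130.188.64.0/20 (H1) depth=20
  del 130.188.64.0/20 (clear depth 20)
  + 130.188.67.44/32 (H6) depth=32
  + 0.0.0.0/0 (H6) depth=0
  Q 32.131.37.179: descend ε ; hops seen [H6] ; pick H6
  + 192.6.200.80/32 (H3) depth=32
  + 130.176.0.0/12 (H4) depth=12
  Q 130.188.67.44: descend 10000010101111000100001100101100 ; hops seen [H6,H4,H6] ; pick H6
  + 192.6.192.0/20 (H1) depth=20
  Q 192.6.192.20: descend 11000000000001101100 ; hops seen [H6,H1] ; pick H1
  + 192.6.192.0/18 (H3) depth=18
  + 192.6.200.0/24 (H5) depth=24
  Q 192.6.200.16: descend 1100000000000110110010000 ; hops seen [H6,H3,H1,H5] ; pick H5
  + 130.188.0.0/16 (H3) depth=16
  del 192.6.200.0/24 (clear depth 24)
  + 192.6.200.0/24 (H2) depth=24
  del 192.6.192.0/20 (clear depth 20)
  + 192.0.0.0/12 (H3) depth=12
  Q 192.0.0.48: descend 1100000000000 ; hops seen [H6,H3] ; pick H3
  + 130.188.67.0/24 (H3) depth=24
  Q 130.188.67.44: descend 10000010101111000100001100101100 ; hops seen [H6,H4,H3,H3,H6] ; pick H6
  + 130.188.67.32/28 (H3) depth=28
  Q 192.6.200.22: descend 1100000000000110110010000 ; hops seen [H6,H3,H3,H2] ; pick H2
  del 192.0.0.0/12 (clear depth 12)
  Q 192.6.200.2: descend 1100000000000110110010000 ; hops seen [H6,H3,H2] ; pick H2
  + 130.188.67.32/28 (H0) depth=28
  Q 192.6.200.80: descend 11000000000001101100100001010000 ; hops seen [H6,H3,H2,H3] ; pick H3
  Q 130.188.67.32: descend 1000001010111100010000110010 ; hops seen [H6,H4,H3,H3,H0] ; pick H0
  + 192.6.192.0/20 (H2) depth=20
  + 130.0.0.0/7 (H2) depth=7
  + 192.0.0.0/12 (H6) depth=12
  + 192.6.0.0/16 (H4) depth=16

== LOOKUPS ==
["H6","H6","H1","H5","H3","H6","H2","H2","H3","H0"]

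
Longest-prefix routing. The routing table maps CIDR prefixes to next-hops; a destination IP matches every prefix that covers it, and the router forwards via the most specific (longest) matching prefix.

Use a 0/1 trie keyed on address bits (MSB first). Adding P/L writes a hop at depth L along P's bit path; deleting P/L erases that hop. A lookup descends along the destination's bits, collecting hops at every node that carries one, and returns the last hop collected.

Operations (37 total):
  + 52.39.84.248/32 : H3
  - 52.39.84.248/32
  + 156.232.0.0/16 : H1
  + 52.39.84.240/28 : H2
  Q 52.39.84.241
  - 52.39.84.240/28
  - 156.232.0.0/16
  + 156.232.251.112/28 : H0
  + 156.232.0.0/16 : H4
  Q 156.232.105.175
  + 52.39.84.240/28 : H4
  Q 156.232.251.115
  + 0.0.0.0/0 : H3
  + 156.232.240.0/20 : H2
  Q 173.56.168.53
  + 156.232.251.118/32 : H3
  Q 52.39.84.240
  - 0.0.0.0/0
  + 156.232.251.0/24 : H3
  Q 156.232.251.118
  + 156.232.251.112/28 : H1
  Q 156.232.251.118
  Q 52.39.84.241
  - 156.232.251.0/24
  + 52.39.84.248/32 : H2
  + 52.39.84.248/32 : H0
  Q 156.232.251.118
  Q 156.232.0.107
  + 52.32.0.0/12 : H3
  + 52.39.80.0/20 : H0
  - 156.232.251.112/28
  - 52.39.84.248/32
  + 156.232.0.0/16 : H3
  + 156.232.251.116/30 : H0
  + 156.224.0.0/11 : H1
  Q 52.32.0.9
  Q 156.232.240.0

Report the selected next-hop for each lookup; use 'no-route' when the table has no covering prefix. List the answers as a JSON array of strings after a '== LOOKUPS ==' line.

Trace:
  + 52.39.84.248/32 (H3) depth=32
  - 52.39.84.248/32 clear@32
  + 156.232.0.0/16 (H1) depth=16
  + 52.39.84.240/28 (H2) depth=28
  ? 52.39.84.241  path d0:-→d1:-→d2:-→d3:-→d4:-→d5:-→d6:-→d7:-→d8:-→d9:-→d10:-→d11:-→d12:-→d13:-→d14:-→d15:-→d16:-→d17:-→d18:-→d19:-→d20:-→d21:-→d22:-→d23:-→d24:-→d25:-→d26:-→d27:-→d28:H2  best=H2
  - 52.39.84.240/28 clear@28
  - 156.232.0.0/16 clear@16
  + 156.232.251.112/28 (H0) depth=28
  + 156.232.0.0/16 (H4) depth=16
  ? 156.232.105.175  path d0:-→d1:-→d2:-→d3:-→d4:-→d5:-→d6:-→d7:-→d8:-→d9:-→d10:-→d11:-→d12:-→d13:-→d14:-→d15:-→d16:H4  best=H4
  + 52.39.84.240/28 (H4) depth=28
  ? 156.232.251.115  path d0:-→d1:-→d2:-→d3:-→d4:-→d5:-→d6:-→d7:-→d8:-→d9:-→d10:-→d11:-→d12:-→d13:-→d14:-→d15:-→d16:H4→d17:-→d18:-→d19:-→d20:-→d21:-→d22:-→d23:-→d24:-→d25:-→d26:-→d27:-→d28:H0  best=H0
  + 0.0.0.0/0 (H3) depth=0
  + 156.232.240.0/20 (H2) depth=20
  ? 173.56.168.53  path d0:H3→d1:-→d2:-  best=H3
  + 156.232.251.118/32 (H3) depth=32
  ? 52.39.84.240  path d0:H3→d1:-→d2:-→d3:-→d4:-→d5:-→d6:-→d7:-→d8:-→d9:-→d10:-→d11:-→d12:-→d13:-→d14:-→d15:-→d16:-→d17:-→d18:-→d19:-→d20:-→d21:-→d22:-→d23:-→d24:-→d25:-→d26:-→d27:-→d28:H4  best=H4
  - 0.0.0.0/0 clear@0
  + 156.232.251.0/24 (H3) depth=24
  ? 156.232.251.118  path d0:-→d1:-→d2:-→d3:-→d4:-→d5:-→d6:-→d7:-→d8:-→d9:-→d10:-→d11:-→d12:-→d13:-→d14:-→d15:-→d16:H4→d17:-→d18:-→d19:-→d20:H2→d21:-→d22:-→d23:-→d24:H3→d25:-→d26:-→d27:-→d28:H0→d29:-→d30:-→d31:-→d32:H3  best=H3
  + 156.232.251.112/28 (H1) depth=28
  ? 156.232.251.118  path d0:-→d1:-→d2:-→d3:-→d4:-→d5:-→d6:-→d7:-→d8:-→d9:-→d10:-→d11:-→d12:-→d13:-→d14:-→d15:-→d16:H4→d17:-→d18:-→d19:-→d20:H2→d21:-→d22:-→d23:-→d24:H3→d25:-→d26:-→d27:-→d28:H1→d29:-→d30:-→d31:-→d32:H3  best=H3
  ? 52.39.84.241  path d0:-→d1:-→d2:-→d3:-→d4:-→d5:-→d6:-→d7:-→d8:-→d9:-→d10:-→d11:-→d12:-→d13:-→d14:-→d15:-→d16:-→d17:-→d18:-→d19:-→d20:-→d21:-→d22:-→d23:-→d24:-→d25:-→d26:-→d27:-→d28:H4  best=H4
  - 156.232.251.0/24 clear@24
  + 52.39.84.248/32 (H2) depth=32
  + 52.39.84.248/32 (H0) depth=32
  ? 156.232.251.118  path d0:-→d1:-→d2:-→d3:-→d4:-→d5:-→d6:-→d7:-→d8:-→d9:-→d10:-→d11:-→d12:-→d13:-→d14:-→d15:-→d16:H4→d17:-→d18:-→d19:-→d20:H2→d21:-→d22:-→d23:-→d24:-→d25:-→d26:-→d27:-→d28:H1→d29:-→d30:-→d31:-→d32:H3  best=H3
  ? 156.232.0.107  path d0:-→d1:-→d2:-→d3:-→d4:-→d5:-→d6:-→d7:-→d8:-→d9:-→d10:-→d11:-→d12:-→d13:-→d14:-→d15:-→d16:H4  best=H4
  + 52.32.0.0/12 (H3) depth=12
  + 52.39.80.0/20 (H0) depth=20
  - 156.232.251.112/28 clear@28
  - 52.39.84.248/32 clear@32
  + 156.232.0.0/16 (H3) depth=16
  + 156.232.251.116/30 (H0) depth=30
  + 156.224.0.0/11 (H1) depth=11
  ? 52.32.0.9  path d0:-→d1:-→d2:-→d3:-→d4:-→d5:-→d6:-→d7:-→d8:-→d9:-→d10:-→d11:-→d12:H3→d13:-  best=H3
  ? 156.232.240.0  path d0:-→d1:-→d2:-→d3:-→d4:-→d5:-→d6:-→d7:-→d8:-→d9:-→d10:-→d11:H1→d12:-→d13:-→d14:-→d15:-→d16:H3→d17:-→d18:-→d19:-→d20:H2  best=H2

== LOOKUPS ==
["H2","H4","H0","H3","H4","H3","H3","H4","H3","H4","H3","H2"]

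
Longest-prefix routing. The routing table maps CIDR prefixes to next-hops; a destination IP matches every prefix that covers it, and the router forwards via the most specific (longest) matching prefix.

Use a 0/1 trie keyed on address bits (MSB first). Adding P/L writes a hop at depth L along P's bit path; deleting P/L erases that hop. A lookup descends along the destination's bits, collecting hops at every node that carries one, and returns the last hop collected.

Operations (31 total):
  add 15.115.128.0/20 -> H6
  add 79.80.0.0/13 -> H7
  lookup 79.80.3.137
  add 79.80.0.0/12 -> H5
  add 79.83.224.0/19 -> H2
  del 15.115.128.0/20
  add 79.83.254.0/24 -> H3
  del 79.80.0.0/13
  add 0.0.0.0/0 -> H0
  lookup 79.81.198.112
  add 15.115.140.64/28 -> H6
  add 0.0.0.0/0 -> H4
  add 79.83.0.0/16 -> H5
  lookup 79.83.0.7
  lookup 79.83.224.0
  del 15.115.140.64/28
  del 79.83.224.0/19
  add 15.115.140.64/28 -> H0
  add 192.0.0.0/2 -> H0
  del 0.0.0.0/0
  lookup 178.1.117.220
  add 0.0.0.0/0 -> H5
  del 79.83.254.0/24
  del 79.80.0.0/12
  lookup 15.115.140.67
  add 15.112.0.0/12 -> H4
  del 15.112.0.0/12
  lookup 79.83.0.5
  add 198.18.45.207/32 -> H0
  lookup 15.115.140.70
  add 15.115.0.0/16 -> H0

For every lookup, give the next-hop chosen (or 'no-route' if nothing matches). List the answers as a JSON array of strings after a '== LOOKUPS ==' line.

Process each operation:
  + 15.115.128.0/20 (H6) depth=20
  + 79.80.0.0/13 (H7) depth=13
  ? 79.80.3.137  path d0:-→d1:-→d2:-→d3:-→d4:-→d5:-→d6:-→d7:-→d8:-→d9:-→d10:-→d11:-→d12:-→d13:H7  best=H7
  + 79.80.0.0/12 (H5) depth=12
  + 79.83.224.0/19 (H2) depth=19
  - 15.115.128.0/20 clear@20
  + 79.83.254.0/24 (H3) depth=24
  - 79.80.0.0/13 clear@13
  + 0.0.0.0/0 (H0) depth=0
  ? 79.81.198.112  path d0:H0→d1:-→d2:-→d3:-→d4:-→d5:-→d6:-→d7:-→d8:-→d9:-→d10:-→d11:-→d12:H5→d13:-→d14:-  best=H5
  + 15.115.140.64/28 (H6) depth=28
  + 0.0.0.0/0 (H4) depth=0
  + 79.83.0.0/16 (H5) depth=16
  ? 79.83.0.7  path d0:H4→d1:-→d2:-→d3:-→d4:-→d5:-→d6:-→d7:-→d8:-→d9:-→d10:-→d11:-→d12:H5→d13:-→d14:-→d15:-→d16:H5  best=H5
  ? 79.83.224.0  path d0:H4→d1:-→d2:-→d3:-→d4:-→d5:-→d6:-→d7:-→d8:-→d9:-→d10:-→d11:-→d12:H5→d13:-→d14:-→d15:-→d16:H5→d17:-→d18:-→d19:H2  best=H2
  - 15.115.140.64/28 clear@28
  - 79.83.224.0/19 clear@19
  + 15.115.140.64/28 (H0) depth=28
  + 192.0.0.0/2 (H0) depth=2
  - 0.0.0.0/0 clear@0
  ? 178.1.117.220  path d0:-→d1:-  best=no-route
  + 0.0.0.0/0 (H5) depth=0
  - 79.83.254.0/24 clear@24
  - 79.80.0.0/12 clear@12
  ? 15.115.140.67  path d0:H5→d1:-→d2:-→d3:-→d4:-→d5:-→d6:-→d7:-→d8:-→d9:-→d10:-→d11:-→d12:-→d13:-→d14:-→d15:-→d16:-→d17:-→d18:-→d19:-→d20:-→d21:-→d22:-→d23:-→d24:-→d25:-→d26:-→d27:-→d28:H0  best=H0
  + 15.112.0.0/12 (H4) depth=12
  - 15.112.0.0/12 clear@12
  ? 79.83.0.5  path d0:H5→d1:-→d2:-→d3:-→d4:-→d5:-→d6:-→d7:-→d8:-→d9:-→d10:-→d11:-→d12:-→d13:-→d14:-→d15:-→d16:H5  best=H5
  + 198.18.45.207/32 (H0) depth=32
  ? 15.115.140.70  path d0:H5→d1:-→d2:-→d3:-→d4:-→d5:-→d6:-→d7:-→d8:-→d9:-→d10:-→d11:-→d12:-→d13:-→d14:-→d15:-→d16:-→d17:-→d18:-→d19:-→d20:-→d21:-→d22:-→d23:-→d24:-→d25:-→d26:-→d27:-→d28:H0  best=H0
  + 15.115.0.0/16 (H0) depth=16

== LOOKUPS ==
["H7","H5","H5","H2","no-route","H0","H5","H0"]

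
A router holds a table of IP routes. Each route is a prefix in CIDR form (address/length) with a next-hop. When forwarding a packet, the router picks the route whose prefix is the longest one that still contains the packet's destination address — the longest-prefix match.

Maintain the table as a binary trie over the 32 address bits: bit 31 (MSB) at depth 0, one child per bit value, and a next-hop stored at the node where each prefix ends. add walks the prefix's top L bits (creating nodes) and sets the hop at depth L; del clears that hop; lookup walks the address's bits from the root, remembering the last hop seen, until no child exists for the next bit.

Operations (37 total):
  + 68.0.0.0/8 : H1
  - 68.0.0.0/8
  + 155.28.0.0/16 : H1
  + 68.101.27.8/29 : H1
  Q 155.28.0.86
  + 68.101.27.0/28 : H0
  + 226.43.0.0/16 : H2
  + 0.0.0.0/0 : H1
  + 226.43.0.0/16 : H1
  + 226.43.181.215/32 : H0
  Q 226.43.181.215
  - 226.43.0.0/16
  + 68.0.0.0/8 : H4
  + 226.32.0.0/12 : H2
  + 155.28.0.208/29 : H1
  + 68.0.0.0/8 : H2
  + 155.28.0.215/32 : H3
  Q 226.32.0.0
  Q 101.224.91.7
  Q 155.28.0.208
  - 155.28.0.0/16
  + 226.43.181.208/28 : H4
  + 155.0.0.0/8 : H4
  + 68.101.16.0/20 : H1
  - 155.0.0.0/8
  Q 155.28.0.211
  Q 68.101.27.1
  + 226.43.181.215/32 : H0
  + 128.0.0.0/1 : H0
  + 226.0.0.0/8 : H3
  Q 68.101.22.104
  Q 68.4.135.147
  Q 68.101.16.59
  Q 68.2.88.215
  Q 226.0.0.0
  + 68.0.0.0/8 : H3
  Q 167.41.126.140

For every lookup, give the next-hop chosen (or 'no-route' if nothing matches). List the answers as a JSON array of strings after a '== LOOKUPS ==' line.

Process each operation:
  + 68.0.0.0/8 (H1) depth=8
  del 68.0.0.0/8 (clear depth 8)
  + 155.28.0.0/16 (H1) depth=16
  + 68.101.27.8/29 (H1) depth=29
  lookup 155.28.0.86: bits 1001101100011100 walk d0:-→d1:-→d2:-→d3:-→d4:-→d5:-→d6:-→d7:-→d8:-→d9:-→d10:-→d11:-→d12:-→d13:-→d14:-→d15:-→d16:H1 -> H1
  + 68.101.27.0/28 (H0) depth=28
  + 226.43.0.0/16 (H2) depth=16
  + 0.0.0.0/0 (H1) depth=0
  + 226.43.0.0/16 (H1) depth=16
  + 226.43.181.215/32 (H0) depth=32
  lookup 226.43.181.215: bits 11100010001010111011010111010111 walk d0:H1→d1:-→d2:-→d3:-→d4:-→d5:-→d6:-→d7:-→d8:-→d9:-→d10:-→d11:-→d12:-→d13:-→d14:-→d15:-→d16:H1→d17:-→d18:-→d19:-→d20:-→d21:-→d22:-→d23:-→d24:-→d25:-→d26:-→d27:-→d28:-→d29:-→d30:-→d31:-→d32:H0 -> H0
  del 226.43.0.0/16 (clear depth 16)
  + 68.0.0.0/8 (H4) depth=8
  + 226.32.0.0/12 (H2) depth=12
  + 155.28.0.208/29 (H1) depth=29
  + 68.0.0.0/8 (H2) depth=8
  + 155.28.0.215/32 (H3) depth=32
  lookup 226.32.0.0: bits 111000100010 walk d0:H1→d1:-→d2:-→d3:-→d4:-→d5:-→d6:-→d7:-→d8:-→d9:-→d10:-→d11:-→d12:H2 -> H2
  lookup 101.224.91.7: bits 01 walk d0:H1→d1:-→d2:- -> H1
  lookup 155.28.0.208: bits 10011011000111000000000011010 walk d0:H1→d1:-→d2:-→d3:-→d4:-→d5:-→d6:-→d7:-→d8:-→d9:-→d10:-→d11:-→d12:-→d13:-→d14:-→d15:-→d16:H1→d17:-→d18:-→d19:-→d20:-→d21:-→d22:-→d23:-→d24:-→d25:-→d26:-→d27:-→d28:-→d29:H1 -> H1
  del 155.28.0.0/16 (clear depth 16)
  + 226.43.181.208/28 (H4) depth=28
  + 155.0.0.0/8 (H4) depth=8
  + 68.101.16.0/20 (H1) depth=20
  del 155.0.0.0/8 (clear depth 8)
  lookup 155.28.0.211: bits 10011011000111000000000011010 walk d0:H1→d1:-→d2:-→d3:-→d4:-→d5:-→d6:-→d7:-→d8:-→d9:-→d10:-→d11:-→d12:-→d13:-→d14:-→d15:-→d16:-→d17:-→d18:-→d19:-→d20:-→d21:-→d22:-→d23:-→d24:-→d25:-→d26:-→d27:-→d28:-→d29:H1 -> H1
  lookup 68.101.27.1: bits 0100010001100101000110110000 walk d0:H1→d1:-→d2:-→d3:-→d4:-→d5:-→d6:-→d7:-→d8:H2→d9:-→d10:-→d11:-→d12:-→d13:-→d14:-→d15:-→d16:-→d17:-→d18:-→d19:-→d20:H1→d21:-→d22:-→d23:-→d24:-→d25:-→d26:-→d27:-→d28:H0 -> H0
  + 226.43.181.215/32 (H0) depth=32
  + 128.0.0.0/1 (H0) depth=1
  + 226.0.0.0/8 (H3) depth=8
  lookup 68.101.22.104: bits 01000100011001010001 walk d0:H1→d1:-→d2:-→d3:-→d4:-→d5:-→d6:-→d7:-→d8:H2→d9:-→d10:-→d11:-→d12:-→d13:-→d14:-→d15:-→d16:-→d17:-→d18:-→d19:-→d20:H1 -> H1
  lookup 68.4.135.147: bits 010001000 walk d0:H1→d1:-→d2:-→d3:-→d4:-→d5:-→d6:-→d7:-→d8:H2→d9:- -> H2
  lookup 68.101.16.59: bits 01000100011001010001 walk d0:H1→d1:-→d2:-→d3:-→d4:-→d5:-→d6:-→d7:-→d8:H2→d9:-→d10:-→d11:-→d12:-→d13:-→d14:-→d15:-→d16:-→d17:-→d18:-→d19:-→d20:H1 -> H1
  lookup 68.2.88.215: bits 010001000 walk d0:H1→d1:-→d2:-→d3:-→d4:-→d5:-→d6:-→d7:-→d8:H2→d9:- -> H2
  lookup 226.0.0.0: bits 1110001000 walk d0:H1→d1:H0→d2:-→d3:-→d4:-→d5:-→d6:-→d7:-→d8:H3→d9:-→d10:- -> H3
  + 68.0.0.0/8 (H3) depth=8
  lookup 167.41.126.140: bits 10 walk d0:H1→d1:H0→d2:- -> H0

== LOOKUPS ==
["H1","H0","H2","H1","H1","H1","H0","H1","H2","H1","H2","H3","H0"]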